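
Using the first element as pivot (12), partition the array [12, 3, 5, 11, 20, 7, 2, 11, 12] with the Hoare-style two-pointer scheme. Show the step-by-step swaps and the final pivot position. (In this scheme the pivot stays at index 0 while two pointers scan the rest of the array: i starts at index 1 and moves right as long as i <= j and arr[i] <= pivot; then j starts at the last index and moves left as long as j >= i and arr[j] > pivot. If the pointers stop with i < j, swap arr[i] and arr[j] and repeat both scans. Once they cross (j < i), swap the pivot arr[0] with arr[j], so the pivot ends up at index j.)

Hoare-style two-pointer partition with pivot = 12:

Initial array: [12, 3, 5, 11, 20, 7, 2, 11, 12]

Pointers start at i = 1, j = 8.
i stops at index 4 (arr[4]=20 > 12), j stops at index 8 (arr[8]=12 <= 12): swap arr[4] and arr[8], array becomes [12, 3, 5, 11, 12, 7, 2, 11, 20]
i ends at 8, j ends at 7: the pointers have crossed (j < i), so scanning stops.

Swap pivot arr[0] with arr[7] to place pivot at position 7: [11, 3, 5, 11, 12, 7, 2, 12, 20]
Pivot position: 7

After partitioning with pivot 12, the array becomes [11, 3, 5, 11, 12, 7, 2, 12, 20]. The pivot is placed at index 7. All elements to the left of the pivot are <= 12, and all elements to the right are > 12.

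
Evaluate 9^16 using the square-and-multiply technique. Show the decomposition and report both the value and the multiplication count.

Computing 9^16 by squaring (build up from 9^1; each line after the first costs one multiplication):

9^1 = 9
9^2 = (9^1)^2 = 9^2 = 81
9^4 = (9^2)^2 = 81^2 = 6561
9^8 = (9^4)^2 = 6561^2 = 43046721
9^16 = (9^8)^2 = 43046721^2 = 1853020188851841

Result: 1853020188851841
Multiplications needed: 4 (4 lines after 9^1)

9^16 = 1853020188851841. Using exponentiation by squaring, this requires 4 multiplications. The key idea: if the exponent is even, square the half-power; if odd, multiply by the base once.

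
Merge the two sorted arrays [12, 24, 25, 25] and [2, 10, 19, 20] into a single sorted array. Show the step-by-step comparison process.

Merging process:

Compare 12 vs 2: take 2 from right. Merged: [2]
Compare 12 vs 10: take 10 from right. Merged: [2, 10]
Compare 12 vs 19: take 12 from left. Merged: [2, 10, 12]
Compare 24 vs 19: take 19 from right. Merged: [2, 10, 12, 19]
Compare 24 vs 20: take 20 from right. Merged: [2, 10, 12, 19, 20]
Append remaining from left: [24, 25, 25]. Merged: [2, 10, 12, 19, 20, 24, 25, 25]

Final merged array: [2, 10, 12, 19, 20, 24, 25, 25]
Total comparisons: 5

The merged array is [2, 10, 12, 19, 20, 24, 25, 25], requiring 5 comparisons. The merge step runs in O(n) time where n is the total number of elements.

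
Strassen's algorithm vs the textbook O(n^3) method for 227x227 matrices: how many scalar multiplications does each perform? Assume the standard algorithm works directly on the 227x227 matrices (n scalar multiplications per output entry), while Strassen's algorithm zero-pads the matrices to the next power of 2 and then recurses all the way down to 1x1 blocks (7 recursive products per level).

Matrix multiplication for 227x227 matrices:

Strassen's algorithm requires power-of-2 dimensions. Pad 227x227 to 256x256 (next power of 2).

Standard algorithm: 227^3 = 11697083 multiplications
Strassen's algorithm: 7^(log2(256)) = 7^8 = 5764801 multiplications
Savings: 11697083 - 5764801 = 5932282 multiplications

Standard: 11697083 multiplications (227^3). Strassen: 5764801 multiplications (7^8, after padding to 256x256). Strassen reduces 8 recursive multiplications to 7 at each level.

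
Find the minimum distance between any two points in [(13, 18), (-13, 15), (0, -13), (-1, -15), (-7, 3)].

Computing all pairwise distances among 5 points:

d((13, 18), (-13, 15)) = 26.1725
d((13, 18), (0, -13)) = 33.6155
d((13, 18), (-1, -15)) = 35.8469
d((13, 18), (-7, 3)) = 25.0
d((-13, 15), (0, -13)) = 30.8707
d((-13, 15), (-1, -15)) = 32.311
d((-13, 15), (-7, 3)) = 13.4164
d((0, -13), (-1, -15)) = 2.2361 <-- minimum
d((0, -13), (-7, 3)) = 17.4642
d((-1, -15), (-7, 3)) = 18.9737

Closest pair: (0, -13) and (-1, -15) with distance 2.2361

The closest pair is (0, -13) and (-1, -15) with Euclidean distance 2.2361. For 5 points, brute-force pairwise comparison is shown above. For large n, the divide-and-conquer algorithm (sort by x, recurse on halves, check the dividing strip) achieves O(n log n).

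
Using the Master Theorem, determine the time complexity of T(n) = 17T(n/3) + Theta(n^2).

Master Theorem for T(n) = 17T(n/3) + O(n^2):

a = 17, b = 3, c = 2
log_b(a) = log_3(17) = 2.5789

Case 1: c = 2 < log_3(17) = 2.5789
T(n) = O(n^(log_3 17))

For T(n) = 17T(n/3) + O(n^2): log_3(17) = 2.5789. This is Case 1 of the Master Theorem (c < log_b(a), work dominated by leaves), giving O(n^(log_3 17)).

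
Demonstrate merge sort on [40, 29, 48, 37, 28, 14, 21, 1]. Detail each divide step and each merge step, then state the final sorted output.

Merge sort trace:

Split: [40, 29, 48, 37, 28, 14, 21, 1] -> [40, 29, 48, 37] and [28, 14, 21, 1]
  Split: [40, 29, 48, 37] -> [40, 29] and [48, 37]
    Split: [40, 29] -> [40] and [29]
    Merge: [40] + [29] -> [29, 40]
    Split: [48, 37] -> [48] and [37]
    Merge: [48] + [37] -> [37, 48]
  Merge: [29, 40] + [37, 48] -> [29, 37, 40, 48]
  Split: [28, 14, 21, 1] -> [28, 14] and [21, 1]
    Split: [28, 14] -> [28] and [14]
    Merge: [28] + [14] -> [14, 28]
    Split: [21, 1] -> [21] and [1]
    Merge: [21] + [1] -> [1, 21]
  Merge: [14, 28] + [1, 21] -> [1, 14, 21, 28]
Merge: [29, 37, 40, 48] + [1, 14, 21, 28] -> [1, 14, 21, 28, 29, 37, 40, 48]

Final sorted array: [1, 14, 21, 28, 29, 37, 40, 48]

The merge sort proceeds by recursively splitting the array and merging sorted halves.
After all merges, the sorted array is [1, 14, 21, 28, 29, 37, 40, 48].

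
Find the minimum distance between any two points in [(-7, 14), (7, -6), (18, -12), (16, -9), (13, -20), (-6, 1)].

Computing all pairwise distances among 6 points:

d((-7, 14), (7, -6)) = 24.4131
d((-7, 14), (18, -12)) = 36.0694
d((-7, 14), (16, -9)) = 32.5269
d((-7, 14), (13, -20)) = 39.4462
d((-7, 14), (-6, 1)) = 13.0384
d((7, -6), (18, -12)) = 12.53
d((7, -6), (16, -9)) = 9.4868
d((7, -6), (13, -20)) = 15.2315
d((7, -6), (-6, 1)) = 14.7648
d((18, -12), (16, -9)) = 3.6056 <-- minimum
d((18, -12), (13, -20)) = 9.434
d((18, -12), (-6, 1)) = 27.2947
d((16, -9), (13, -20)) = 11.4018
d((16, -9), (-6, 1)) = 24.1661
d((13, -20), (-6, 1)) = 28.3196

Closest pair: (18, -12) and (16, -9) with distance 3.6056

The closest pair is (18, -12) and (16, -9) with Euclidean distance 3.6056. For 6 points, brute-force pairwise comparison is shown above. For large n, the divide-and-conquer algorithm (sort by x, recurse on halves, check the dividing strip) achieves O(n log n).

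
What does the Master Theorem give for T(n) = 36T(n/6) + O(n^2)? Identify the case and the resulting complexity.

Master Theorem for T(n) = 36T(n/6) + O(n^2):

a = 36, b = 6, c = 2
log_b(a) = log_6(36) = 2.0000

Case 2: c = 2 = log_6(36) = 2.0000
T(n) = O(n^2 log n) = O(n^2 log n)

For T(n) = 36T(n/6) + O(n^2): log_6(36) = 2.0000. This is Case 2 of the Master Theorem (c = log_b(a), equal work at all levels), giving O(n^2 log n).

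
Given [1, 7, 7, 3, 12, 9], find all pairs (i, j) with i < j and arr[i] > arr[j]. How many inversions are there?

Finding inversions in [1, 7, 7, 3, 12, 9]:

(1, 3): arr[1]=7 > arr[3]=3
(2, 3): arr[2]=7 > arr[3]=3
(4, 5): arr[4]=12 > arr[5]=9

Total inversions: 3

The array has 3 inversion(s): (1,3), (2,3), (4,5). Each pair (i,j) satisfies i < j and arr[i] > arr[j].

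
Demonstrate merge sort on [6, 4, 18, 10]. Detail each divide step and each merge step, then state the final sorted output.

Merge sort trace:

Split: [6, 4, 18, 10] -> [6, 4] and [18, 10]
  Split: [6, 4] -> [6] and [4]
  Merge: [6] + [4] -> [4, 6]
  Split: [18, 10] -> [18] and [10]
  Merge: [18] + [10] -> [10, 18]
Merge: [4, 6] + [10, 18] -> [4, 6, 10, 18]

Final sorted array: [4, 6, 10, 18]

The merge sort proceeds by recursively splitting the array and merging sorted halves.
After all merges, the sorted array is [4, 6, 10, 18].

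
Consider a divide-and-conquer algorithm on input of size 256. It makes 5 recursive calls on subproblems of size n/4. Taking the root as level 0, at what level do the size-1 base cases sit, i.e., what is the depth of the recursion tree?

For divide and conquer with division factor 4:

Problem sizes at each level:
Level 0: 256
Level 1: 64
Level 2: 16
Level 3: 4
Level 4: 1

The root is level 0 and the size-1 base case is level 4 (the tree spans levels 0 through 4, i.e. 5 levels counting the root), so the depth is the number of divisions: log_4(256) = 4

The recursion tree depth is log_4(256) = 4. At each level, the problem size is divided by 4, so it takes 4 divisions to reduce to a base case of size 1. The algorithm makes 5 recursive calls at each level.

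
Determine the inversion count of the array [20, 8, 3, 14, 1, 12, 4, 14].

Finding inversions in [20, 8, 3, 14, 1, 12, 4, 14]:

(0, 1): arr[0]=20 > arr[1]=8
(0, 2): arr[0]=20 > arr[2]=3
(0, 3): arr[0]=20 > arr[3]=14
(0, 4): arr[0]=20 > arr[4]=1
(0, 5): arr[0]=20 > arr[5]=12
(0, 6): arr[0]=20 > arr[6]=4
(0, 7): arr[0]=20 > arr[7]=14
(1, 2): arr[1]=8 > arr[2]=3
(1, 4): arr[1]=8 > arr[4]=1
(1, 6): arr[1]=8 > arr[6]=4
(2, 4): arr[2]=3 > arr[4]=1
(3, 4): arr[3]=14 > arr[4]=1
(3, 5): arr[3]=14 > arr[5]=12
(3, 6): arr[3]=14 > arr[6]=4
(5, 6): arr[5]=12 > arr[6]=4

Total inversions: 15

The array has 15 inversion(s): (0,1), (0,2), (0,3), (0,4), (0,5), (0,6), (0,7), (1,2), (1,4), (1,6), (2,4), (3,4), (3,5), (3,6), (5,6). Each pair (i,j) satisfies i < j and arr[i] > arr[j].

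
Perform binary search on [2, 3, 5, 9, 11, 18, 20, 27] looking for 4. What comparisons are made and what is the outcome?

Binary search for 4 in [2, 3, 5, 9, 11, 18, 20, 27]:

lo=0, hi=7, mid=3, arr[mid]=9 -> 9 > 4, search left half
lo=0, hi=2, mid=1, arr[mid]=3 -> 3 < 4, search right half
lo=2, hi=2, mid=2, arr[mid]=5 -> 5 > 4, search left half
lo=2 > hi=1, target 4 not found

Binary search determines that 4 is not in the array after 3 comparisons. The search space was exhausted without finding the target.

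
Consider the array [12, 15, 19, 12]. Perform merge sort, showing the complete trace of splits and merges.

Merge sort trace:

Split: [12, 15, 19, 12] -> [12, 15] and [19, 12]
  Split: [12, 15] -> [12] and [15]
  Merge: [12] + [15] -> [12, 15]
  Split: [19, 12] -> [19] and [12]
  Merge: [19] + [12] -> [12, 19]
Merge: [12, 15] + [12, 19] -> [12, 12, 15, 19]

Final sorted array: [12, 12, 15, 19]

The merge sort proceeds by recursively splitting the array and merging sorted halves.
After all merges, the sorted array is [12, 12, 15, 19].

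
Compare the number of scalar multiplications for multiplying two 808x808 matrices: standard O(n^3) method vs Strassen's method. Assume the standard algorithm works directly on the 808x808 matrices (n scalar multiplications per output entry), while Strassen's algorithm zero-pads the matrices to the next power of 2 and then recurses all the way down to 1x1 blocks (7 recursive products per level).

Matrix multiplication for 808x808 matrices:

Strassen's algorithm requires power-of-2 dimensions. Pad 808x808 to 1024x1024 (next power of 2).

Standard algorithm: 808^3 = 527514112 multiplications
Strassen's algorithm: 7^(log2(1024)) = 7^10 = 282475249 multiplications
Savings: 527514112 - 282475249 = 245038863 multiplications

Standard: 527514112 multiplications (808^3). Strassen: 282475249 multiplications (7^10, after padding to 1024x1024). Strassen reduces 8 recursive multiplications to 7 at each level.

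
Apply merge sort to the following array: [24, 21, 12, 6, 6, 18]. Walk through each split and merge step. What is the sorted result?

Merge sort trace:

Split: [24, 21, 12, 6, 6, 18] -> [24, 21, 12] and [6, 6, 18]
  Split: [24, 21, 12] -> [24] and [21, 12]
    Split: [21, 12] -> [21] and [12]
    Merge: [21] + [12] -> [12, 21]
  Merge: [24] + [12, 21] -> [12, 21, 24]
  Split: [6, 6, 18] -> [6] and [6, 18]
    Split: [6, 18] -> [6] and [18]
    Merge: [6] + [18] -> [6, 18]
  Merge: [6] + [6, 18] -> [6, 6, 18]
Merge: [12, 21, 24] + [6, 6, 18] -> [6, 6, 12, 18, 21, 24]

Final sorted array: [6, 6, 12, 18, 21, 24]

The merge sort proceeds by recursively splitting the array and merging sorted halves.
After all merges, the sorted array is [6, 6, 12, 18, 21, 24].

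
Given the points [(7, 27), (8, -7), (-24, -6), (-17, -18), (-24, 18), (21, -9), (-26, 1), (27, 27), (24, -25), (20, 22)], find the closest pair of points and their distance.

Computing all pairwise distances among 10 points:

d((7, 27), (8, -7)) = 34.0147
d((7, 27), (-24, -6)) = 45.2769
d((7, 27), (-17, -18)) = 51.0
d((7, 27), (-24, 18)) = 32.28
d((7, 27), (21, -9)) = 38.6264
d((7, 27), (-26, 1)) = 42.0119
d((7, 27), (27, 27)) = 20.0
d((7, 27), (24, -25)) = 54.7083
d((7, 27), (20, 22)) = 13.9284
d((8, -7), (-24, -6)) = 32.0156
d((8, -7), (-17, -18)) = 27.313
d((8, -7), (-24, 18)) = 40.6079
d((8, -7), (21, -9)) = 13.1529
d((8, -7), (-26, 1)) = 34.9285
d((8, -7), (27, 27)) = 38.9487
d((8, -7), (24, -25)) = 24.0832
d((8, -7), (20, 22)) = 31.3847
d((-24, -6), (-17, -18)) = 13.8924
d((-24, -6), (-24, 18)) = 24.0
d((-24, -6), (21, -9)) = 45.0999
d((-24, -6), (-26, 1)) = 7.2801 <-- minimum
d((-24, -6), (27, 27)) = 60.7454
d((-24, -6), (24, -25)) = 51.6236
d((-24, -6), (20, 22)) = 52.1536
d((-17, -18), (-24, 18)) = 36.6742
d((-17, -18), (21, -9)) = 39.0512
d((-17, -18), (-26, 1)) = 21.0238
d((-17, -18), (27, 27)) = 62.9365
d((-17, -18), (24, -25)) = 41.5933
d((-17, -18), (20, 22)) = 54.4885
d((-24, 18), (21, -9)) = 52.4786
d((-24, 18), (-26, 1)) = 17.1172
d((-24, 18), (27, 27)) = 51.788
d((-24, 18), (24, -25)) = 64.4438
d((-24, 18), (20, 22)) = 44.1814
d((21, -9), (-26, 1)) = 48.0521
d((21, -9), (27, 27)) = 36.4966
d((21, -9), (24, -25)) = 16.2788
d((21, -9), (20, 22)) = 31.0161
d((-26, 1), (27, 27)) = 59.0339
d((-26, 1), (24, -25)) = 56.356
d((-26, 1), (20, 22)) = 50.5668
d((27, 27), (24, -25)) = 52.0865
d((27, 27), (20, 22)) = 8.6023
d((24, -25), (20, 22)) = 47.1699

Closest pair: (-24, -6) and (-26, 1) with distance 7.2801

The closest pair is (-24, -6) and (-26, 1) with Euclidean distance 7.2801. For 10 points, brute-force pairwise comparison is shown above. For large n, the divide-and-conquer algorithm (sort by x, recurse on halves, check the dividing strip) achieves O(n log n).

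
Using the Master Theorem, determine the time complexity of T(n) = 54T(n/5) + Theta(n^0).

Master Theorem for T(n) = 54T(n/5) + O(n^0):

a = 54, b = 5, c = 0
log_b(a) = log_5(54) = 2.4785

Case 1: c = 0 < log_5(54) = 2.4785
T(n) = O(n^(log_5 54))

For T(n) = 54T(n/5) + O(n^0): log_5(54) = 2.4785. This is Case 1 of the Master Theorem (c < log_b(a), work dominated by leaves), giving O(n^(log_5 54)).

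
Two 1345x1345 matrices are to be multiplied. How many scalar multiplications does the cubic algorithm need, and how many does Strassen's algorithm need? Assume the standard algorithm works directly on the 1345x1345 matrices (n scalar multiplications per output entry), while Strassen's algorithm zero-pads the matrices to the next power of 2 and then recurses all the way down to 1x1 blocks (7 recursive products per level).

Matrix multiplication for 1345x1345 matrices:

Strassen's algorithm requires power-of-2 dimensions. Pad 1345x1345 to 2048x2048 (next power of 2).

Standard algorithm: 1345^3 = 2433138625 multiplications
Strassen's algorithm: 7^(log2(2048)) = 7^11 = 1977326743 multiplications
Savings: 2433138625 - 1977326743 = 455811882 multiplications

Standard: 2433138625 multiplications (1345^3). Strassen: 1977326743 multiplications (7^11, after padding to 2048x2048). Strassen reduces 8 recursive multiplications to 7 at each level.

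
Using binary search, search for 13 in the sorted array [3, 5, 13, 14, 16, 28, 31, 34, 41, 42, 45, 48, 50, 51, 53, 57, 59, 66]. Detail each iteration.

Binary search for 13 in [3, 5, 13, 14, 16, 28, 31, 34, 41, 42, 45, 48, 50, 51, 53, 57, 59, 66]:

lo=0, hi=17, mid=8, arr[mid]=41 -> 41 > 13, search left half
lo=0, hi=7, mid=3, arr[mid]=14 -> 14 > 13, search left half
lo=0, hi=2, mid=1, arr[mid]=5 -> 5 < 13, search right half
lo=2, hi=2, mid=2, arr[mid]=13 -> Found target at index 2!

Binary search finds 13 at index 2 after 4 comparisons. The search repeatedly halves the search space by comparing with the middle element.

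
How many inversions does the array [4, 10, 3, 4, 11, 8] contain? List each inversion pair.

Finding inversions in [4, 10, 3, 4, 11, 8]:

(0, 2): arr[0]=4 > arr[2]=3
(1, 2): arr[1]=10 > arr[2]=3
(1, 3): arr[1]=10 > arr[3]=4
(1, 5): arr[1]=10 > arr[5]=8
(4, 5): arr[4]=11 > arr[5]=8

Total inversions: 5

The array has 5 inversion(s): (0,2), (1,2), (1,3), (1,5), (4,5). Each pair (i,j) satisfies i < j and arr[i] > arr[j].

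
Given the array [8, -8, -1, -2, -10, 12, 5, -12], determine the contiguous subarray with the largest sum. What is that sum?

Using Kadane's algorithm on [8, -8, -1, -2, -10, 12, 5, -12]:

Scanning through the array:
Position 1 (value -8): max_ending_here = 0, max_so_far = 8
Position 2 (value -1): max_ending_here = -1, max_so_far = 8
Position 3 (value -2): max_ending_here = -2, max_so_far = 8
Position 4 (value -10): max_ending_here = -10, max_so_far = 8
Position 5 (value 12): max_ending_here = 12, max_so_far = 12
Position 6 (value 5): max_ending_here = 17, max_so_far = 17
Position 7 (value -12): max_ending_here = 5, max_so_far = 17

Maximum subarray: [12, 5]
Maximum sum: 17

The maximum subarray is [12, 5] with sum 17. This subarray runs from index 5 to index 6.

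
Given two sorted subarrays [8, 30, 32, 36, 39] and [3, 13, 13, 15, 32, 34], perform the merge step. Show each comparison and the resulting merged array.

Merging process:

Compare 8 vs 3: take 3 from right. Merged: [3]
Compare 8 vs 13: take 8 from left. Merged: [3, 8]
Compare 30 vs 13: take 13 from right. Merged: [3, 8, 13]
Compare 30 vs 13: take 13 from right. Merged: [3, 8, 13, 13]
Compare 30 vs 15: take 15 from right. Merged: [3, 8, 13, 13, 15]
Compare 30 vs 32: take 30 from left. Merged: [3, 8, 13, 13, 15, 30]
Compare 32 vs 32: take 32 from left. Merged: [3, 8, 13, 13, 15, 30, 32]
Compare 36 vs 32: take 32 from right. Merged: [3, 8, 13, 13, 15, 30, 32, 32]
Compare 36 vs 34: take 34 from right. Merged: [3, 8, 13, 13, 15, 30, 32, 32, 34]
Append remaining from left: [36, 39]. Merged: [3, 8, 13, 13, 15, 30, 32, 32, 34, 36, 39]

Final merged array: [3, 8, 13, 13, 15, 30, 32, 32, 34, 36, 39]
Total comparisons: 9

The merged array is [3, 8, 13, 13, 15, 30, 32, 32, 34, 36, 39], requiring 9 comparisons. The merge step runs in O(n) time where n is the total number of elements.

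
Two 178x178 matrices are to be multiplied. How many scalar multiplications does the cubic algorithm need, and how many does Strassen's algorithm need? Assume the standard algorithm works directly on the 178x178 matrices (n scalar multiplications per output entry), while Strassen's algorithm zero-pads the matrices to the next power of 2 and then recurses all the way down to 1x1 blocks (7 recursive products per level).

Matrix multiplication for 178x178 matrices:

Strassen's algorithm requires power-of-2 dimensions. Pad 178x178 to 256x256 (next power of 2).

Standard algorithm: 178^3 = 5639752 multiplications
Strassen's algorithm: 7^(log2(256)) = 7^8 = 5764801 multiplications
Difference: 5639752 - 5764801 = -125049 (Strassen uses MORE here due to padding overhead — for small or just-over-power-of-2 n, padding can outweigh the per-level savings)

Standard: 5639752 multiplications (178^3). Strassen: 5764801 multiplications (7^8, after padding to 256x256). Strassen reduces 8 recursive multiplications to 7 at each level.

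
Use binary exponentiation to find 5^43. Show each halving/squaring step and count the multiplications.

Computing 5^43 by squaring (build up from 5^1; each line after the first costs one multiplication):

5^1 = 5
5^2 = (5^1)^2 = 5^2 = 25
5^4 = (5^2)^2 = 25^2 = 625
5^5 = 5 * 5^4 = 5 * 625 = 3125
5^10 = (5^5)^2 = 3125^2 = 9765625
5^20 = (5^10)^2 = 9765625^2 = 95367431640625
5^21 = 5 * 5^20 = 5 * 95367431640625 = 476837158203125
5^42 = (5^21)^2 = 476837158203125^2 = 227373675443232059478759765625
5^43 = 5 * 5^42 = 5 * 227373675443232059478759765625 = 1136868377216160297393798828125

Result: 1136868377216160297393798828125
Multiplications needed: 8 (8 lines after 5^1)

5^43 = 1136868377216160297393798828125. Using exponentiation by squaring, this requires 8 multiplications. The key idea: if the exponent is even, square the half-power; if odd, multiply by the base once.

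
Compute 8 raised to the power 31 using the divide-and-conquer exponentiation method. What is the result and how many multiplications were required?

Computing 8^31 by squaring (build up from 8^1; each line after the first costs one multiplication):

8^1 = 8
8^2 = (8^1)^2 = 8^2 = 64
8^3 = 8 * 8^2 = 8 * 64 = 512
8^6 = (8^3)^2 = 512^2 = 262144
8^7 = 8 * 8^6 = 8 * 262144 = 2097152
8^14 = (8^7)^2 = 2097152^2 = 4398046511104
8^15 = 8 * 8^14 = 8 * 4398046511104 = 35184372088832
8^30 = (8^15)^2 = 35184372088832^2 = 1237940039285380274899124224
8^31 = 8 * 8^30 = 8 * 1237940039285380274899124224 = 9903520314283042199192993792

Result: 9903520314283042199192993792
Multiplications needed: 8 (8 lines after 8^1)

8^31 = 9903520314283042199192993792. Using exponentiation by squaring, this requires 8 multiplications. The key idea: if the exponent is even, square the half-power; if odd, multiply by the base once.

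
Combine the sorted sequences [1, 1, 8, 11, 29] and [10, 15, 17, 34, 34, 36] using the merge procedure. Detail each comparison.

Merging process:

Compare 1 vs 10: take 1 from left. Merged: [1]
Compare 1 vs 10: take 1 from left. Merged: [1, 1]
Compare 8 vs 10: take 8 from left. Merged: [1, 1, 8]
Compare 11 vs 10: take 10 from right. Merged: [1, 1, 8, 10]
Compare 11 vs 15: take 11 from left. Merged: [1, 1, 8, 10, 11]
Compare 29 vs 15: take 15 from right. Merged: [1, 1, 8, 10, 11, 15]
Compare 29 vs 17: take 17 from right. Merged: [1, 1, 8, 10, 11, 15, 17]
Compare 29 vs 34: take 29 from left. Merged: [1, 1, 8, 10, 11, 15, 17, 29]
Append remaining from right: [34, 34, 36]. Merged: [1, 1, 8, 10, 11, 15, 17, 29, 34, 34, 36]

Final merged array: [1, 1, 8, 10, 11, 15, 17, 29, 34, 34, 36]
Total comparisons: 8

The merged array is [1, 1, 8, 10, 11, 15, 17, 29, 34, 34, 36], requiring 8 comparisons. The merge step runs in O(n) time where n is the total number of elements.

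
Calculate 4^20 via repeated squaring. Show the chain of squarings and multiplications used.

Computing 4^20 by squaring (build up from 4^1; each line after the first costs one multiplication):

4^1 = 4
4^2 = (4^1)^2 = 4^2 = 16
4^4 = (4^2)^2 = 16^2 = 256
4^5 = 4 * 4^4 = 4 * 256 = 1024
4^10 = (4^5)^2 = 1024^2 = 1048576
4^20 = (4^10)^2 = 1048576^2 = 1099511627776

Result: 1099511627776
Multiplications needed: 5 (5 lines after 4^1)

4^20 = 1099511627776. Using exponentiation by squaring, this requires 5 multiplications. The key idea: if the exponent is even, square the half-power; if odd, multiply by the base once.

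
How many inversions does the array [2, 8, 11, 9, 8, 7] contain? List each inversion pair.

Finding inversions in [2, 8, 11, 9, 8, 7]:

(1, 5): arr[1]=8 > arr[5]=7
(2, 3): arr[2]=11 > arr[3]=9
(2, 4): arr[2]=11 > arr[4]=8
(2, 5): arr[2]=11 > arr[5]=7
(3, 4): arr[3]=9 > arr[4]=8
(3, 5): arr[3]=9 > arr[5]=7
(4, 5): arr[4]=8 > arr[5]=7

Total inversions: 7

The array has 7 inversion(s): (1,5), (2,3), (2,4), (2,5), (3,4), (3,5), (4,5). Each pair (i,j) satisfies i < j and arr[i] > arr[j].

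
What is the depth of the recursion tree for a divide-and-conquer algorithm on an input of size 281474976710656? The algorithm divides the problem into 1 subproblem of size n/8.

For divide and conquer with division factor 8:

Problem sizes at each level:
Level 0: 281474976710656
Level 1: 35184372088832
Level 2: 4398046511104
Level 3: 549755813888
Level 4: 68719476736
Level 5: 8589934592
Level 6: 1073741824
Level 7: 134217728
Level 8: 16777216
Level 9: 2097152
Level 10: 262144
Level 11: 32768
Level 12: 4096
Level 13: 512
Level 14: 64
Level 15: 8
Level 16: 1

The root is level 0 and the size-1 base case is level 16 (the tree spans levels 0 through 16, i.e. 17 levels counting the root), so the depth is the number of divisions: log_8(281474976710656) = 16

The recursion tree depth is log_8(281474976710656) = 16. At each level, the problem size is divided by 8, so it takes 16 divisions to reduce to a base case of size 1. The algorithm makes 1 recursive call at each level.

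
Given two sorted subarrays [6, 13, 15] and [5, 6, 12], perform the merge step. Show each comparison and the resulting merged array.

Merging process:

Compare 6 vs 5: take 5 from right. Merged: [5]
Compare 6 vs 6: take 6 from left. Merged: [5, 6]
Compare 13 vs 6: take 6 from right. Merged: [5, 6, 6]
Compare 13 vs 12: take 12 from right. Merged: [5, 6, 6, 12]
Append remaining from left: [13, 15]. Merged: [5, 6, 6, 12, 13, 15]

Final merged array: [5, 6, 6, 12, 13, 15]
Total comparisons: 4

The merged array is [5, 6, 6, 12, 13, 15], requiring 4 comparisons. The merge step runs in O(n) time where n is the total number of elements.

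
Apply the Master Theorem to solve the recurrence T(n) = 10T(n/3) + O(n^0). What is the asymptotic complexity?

Master Theorem for T(n) = 10T(n/3) + O(n^0):

a = 10, b = 3, c = 0
log_b(a) = log_3(10) = 2.0959

Case 1: c = 0 < log_3(10) = 2.0959
T(n) = O(n^(log_3 10))

For T(n) = 10T(n/3) + O(n^0): log_3(10) = 2.0959. This is Case 1 of the Master Theorem (c < log_b(a), work dominated by leaves), giving O(n^(log_3 10)).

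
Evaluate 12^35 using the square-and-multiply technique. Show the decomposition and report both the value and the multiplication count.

Computing 12^35 by squaring (build up from 12^1; each line after the first costs one multiplication):

12^1 = 12
12^2 = (12^1)^2 = 12^2 = 144
12^4 = (12^2)^2 = 144^2 = 20736
12^8 = (12^4)^2 = 20736^2 = 429981696
12^16 = (12^8)^2 = 429981696^2 = 184884258895036416
12^17 = 12 * 12^16 = 12 * 184884258895036416 = 2218611106740436992
12^34 = (12^17)^2 = 2218611106740436992^2 = 4922235242952026704037113243122008064
12^35 = 12 * 12^34 = 12 * 4922235242952026704037113243122008064 = 59066822915424320448445358917464096768

Result: 59066822915424320448445358917464096768
Multiplications needed: 7 (7 lines after 12^1)

12^35 = 59066822915424320448445358917464096768. Using exponentiation by squaring, this requires 7 multiplications. The key idea: if the exponent is even, square the half-power; if odd, multiply by the base once.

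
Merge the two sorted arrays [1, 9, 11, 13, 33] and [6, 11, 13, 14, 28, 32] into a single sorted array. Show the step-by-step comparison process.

Merging process:

Compare 1 vs 6: take 1 from left. Merged: [1]
Compare 9 vs 6: take 6 from right. Merged: [1, 6]
Compare 9 vs 11: take 9 from left. Merged: [1, 6, 9]
Compare 11 vs 11: take 11 from left. Merged: [1, 6, 9, 11]
Compare 13 vs 11: take 11 from right. Merged: [1, 6, 9, 11, 11]
Compare 13 vs 13: take 13 from left. Merged: [1, 6, 9, 11, 11, 13]
Compare 33 vs 13: take 13 from right. Merged: [1, 6, 9, 11, 11, 13, 13]
Compare 33 vs 14: take 14 from right. Merged: [1, 6, 9, 11, 11, 13, 13, 14]
Compare 33 vs 28: take 28 from right. Merged: [1, 6, 9, 11, 11, 13, 13, 14, 28]
Compare 33 vs 32: take 32 from right. Merged: [1, 6, 9, 11, 11, 13, 13, 14, 28, 32]
Append remaining from left: [33]. Merged: [1, 6, 9, 11, 11, 13, 13, 14, 28, 32, 33]

Final merged array: [1, 6, 9, 11, 11, 13, 13, 14, 28, 32, 33]
Total comparisons: 10

The merged array is [1, 6, 9, 11, 11, 13, 13, 14, 28, 32, 33], requiring 10 comparisons. The merge step runs in O(n) time where n is the total number of elements.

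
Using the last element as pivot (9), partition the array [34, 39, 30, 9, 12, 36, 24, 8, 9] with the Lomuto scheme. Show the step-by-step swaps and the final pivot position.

Lomuto partition with pivot = 9:

Initial array: [34, 39, 30, 9, 12, 36, 24, 8, 9]

arr[0]=34 > 9: no swap
arr[1]=39 > 9: no swap
arr[2]=30 > 9: no swap
arr[3]=9 <= 9: swap with position 0, array becomes [9, 39, 30, 34, 12, 36, 24, 8, 9]
arr[4]=12 > 9: no swap
arr[5]=36 > 9: no swap
arr[6]=24 > 9: no swap
arr[7]=8 <= 9: swap with position 1, array becomes [9, 8, 30, 34, 12, 36, 24, 39, 9]

Place pivot at position 2: [9, 8, 9, 34, 12, 36, 24, 39, 30]
Pivot position: 2

After partitioning with pivot 9, the array becomes [9, 8, 9, 34, 12, 36, 24, 39, 30]. The pivot is placed at index 2. All elements to the left of the pivot are <= 9, and all elements to the right are > 9.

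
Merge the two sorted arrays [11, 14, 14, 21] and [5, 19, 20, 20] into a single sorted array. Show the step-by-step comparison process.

Merging process:

Compare 11 vs 5: take 5 from right. Merged: [5]
Compare 11 vs 19: take 11 from left. Merged: [5, 11]
Compare 14 vs 19: take 14 from left. Merged: [5, 11, 14]
Compare 14 vs 19: take 14 from left. Merged: [5, 11, 14, 14]
Compare 21 vs 19: take 19 from right. Merged: [5, 11, 14, 14, 19]
Compare 21 vs 20: take 20 from right. Merged: [5, 11, 14, 14, 19, 20]
Compare 21 vs 20: take 20 from right. Merged: [5, 11, 14, 14, 19, 20, 20]
Append remaining from left: [21]. Merged: [5, 11, 14, 14, 19, 20, 20, 21]

Final merged array: [5, 11, 14, 14, 19, 20, 20, 21]
Total comparisons: 7

The merged array is [5, 11, 14, 14, 19, 20, 20, 21], requiring 7 comparisons. The merge step runs in O(n) time where n is the total number of elements.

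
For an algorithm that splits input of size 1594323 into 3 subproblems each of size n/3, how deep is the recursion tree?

For divide and conquer with division factor 3:

Problem sizes at each level:
Level 0: 1594323
Level 1: 531441
Level 2: 177147
Level 3: 59049
Level 4: 19683
Level 5: 6561
Level 6: 2187
Level 7: 729
Level 8: 243
Level 9: 81
Level 10: 27
Level 11: 9
Level 12: 3
Level 13: 1

The root is level 0 and the size-1 base case is level 13 (the tree spans levels 0 through 13, i.e. 14 levels counting the root), so the depth is the number of divisions: log_3(1594323) = 13

The recursion tree depth is log_3(1594323) = 13. At each level, the problem size is divided by 3, so it takes 13 divisions to reduce to a base case of size 1. The algorithm makes 3 recursive calls at each level.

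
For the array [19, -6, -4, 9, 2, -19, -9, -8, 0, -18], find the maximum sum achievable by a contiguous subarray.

Using Kadane's algorithm on [19, -6, -4, 9, 2, -19, -9, -8, 0, -18]:

Scanning through the array:
Position 1 (value -6): max_ending_here = 13, max_so_far = 19
Position 2 (value -4): max_ending_here = 9, max_so_far = 19
Position 3 (value 9): max_ending_here = 18, max_so_far = 19
Position 4 (value 2): max_ending_here = 20, max_so_far = 20
Position 5 (value -19): max_ending_here = 1, max_so_far = 20
Position 6 (value -9): max_ending_here = -8, max_so_far = 20
Position 7 (value -8): max_ending_here = -8, max_so_far = 20
Position 8 (value 0): max_ending_here = 0, max_so_far = 20
Position 9 (value -18): max_ending_here = -18, max_so_far = 20

Maximum subarray: [19, -6, -4, 9, 2]
Maximum sum: 20

The maximum subarray is [19, -6, -4, 9, 2] with sum 20. This subarray runs from index 0 to index 4.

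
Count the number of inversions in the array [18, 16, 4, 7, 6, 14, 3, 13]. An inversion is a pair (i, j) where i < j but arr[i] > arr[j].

Finding inversions in [18, 16, 4, 7, 6, 14, 3, 13]:

(0, 1): arr[0]=18 > arr[1]=16
(0, 2): arr[0]=18 > arr[2]=4
(0, 3): arr[0]=18 > arr[3]=7
(0, 4): arr[0]=18 > arr[4]=6
(0, 5): arr[0]=18 > arr[5]=14
(0, 6): arr[0]=18 > arr[6]=3
(0, 7): arr[0]=18 > arr[7]=13
(1, 2): arr[1]=16 > arr[2]=4
(1, 3): arr[1]=16 > arr[3]=7
(1, 4): arr[1]=16 > arr[4]=6
(1, 5): arr[1]=16 > arr[5]=14
(1, 6): arr[1]=16 > arr[6]=3
(1, 7): arr[1]=16 > arr[7]=13
(2, 6): arr[2]=4 > arr[6]=3
(3, 4): arr[3]=7 > arr[4]=6
(3, 6): arr[3]=7 > arr[6]=3
(4, 6): arr[4]=6 > arr[6]=3
(5, 6): arr[5]=14 > arr[6]=3
(5, 7): arr[5]=14 > arr[7]=13

Total inversions: 19

The array has 19 inversion(s): (0,1), (0,2), (0,3), (0,4), (0,5), (0,6), (0,7), (1,2), (1,3), (1,4), (1,5), (1,6), (1,7), (2,6), (3,4), (3,6), (4,6), (5,6), (5,7). Each pair (i,j) satisfies i < j and arr[i] > arr[j].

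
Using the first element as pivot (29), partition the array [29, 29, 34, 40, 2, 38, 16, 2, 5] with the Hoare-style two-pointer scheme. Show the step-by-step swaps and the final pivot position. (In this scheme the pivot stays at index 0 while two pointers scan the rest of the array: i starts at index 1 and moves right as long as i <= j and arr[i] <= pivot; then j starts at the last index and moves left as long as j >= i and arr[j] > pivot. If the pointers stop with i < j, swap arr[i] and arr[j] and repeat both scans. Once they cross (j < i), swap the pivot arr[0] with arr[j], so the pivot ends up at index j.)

Hoare-style two-pointer partition with pivot = 29:

Initial array: [29, 29, 34, 40, 2, 38, 16, 2, 5]

Pointers start at i = 1, j = 8.
i stops at index 2 (arr[2]=34 > 29), j stops at index 8 (arr[8]=5 <= 29): swap arr[2] and arr[8], array becomes [29, 29, 5, 40, 2, 38, 16, 2, 34]
i stops at index 3 (arr[3]=40 > 29), j stops at index 7 (arr[7]=2 <= 29): swap arr[3] and arr[7], array becomes [29, 29, 5, 2, 2, 38, 16, 40, 34]
i stops at index 5 (arr[5]=38 > 29), j stops at index 6 (arr[6]=16 <= 29): swap arr[5] and arr[6], array becomes [29, 29, 5, 2, 2, 16, 38, 40, 34]
i ends at 6, j ends at 5: the pointers have crossed (j < i), so scanning stops.

Swap pivot arr[0] with arr[5] to place pivot at position 5: [16, 29, 5, 2, 2, 29, 38, 40, 34]
Pivot position: 5

After partitioning with pivot 29, the array becomes [16, 29, 5, 2, 2, 29, 38, 40, 34]. The pivot is placed at index 5. All elements to the left of the pivot are <= 29, and all elements to the right are > 29.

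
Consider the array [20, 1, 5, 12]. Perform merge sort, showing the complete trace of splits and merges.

Merge sort trace:

Split: [20, 1, 5, 12] -> [20, 1] and [5, 12]
  Split: [20, 1] -> [20] and [1]
  Merge: [20] + [1] -> [1, 20]
  Split: [5, 12] -> [5] and [12]
  Merge: [5] + [12] -> [5, 12]
Merge: [1, 20] + [5, 12] -> [1, 5, 12, 20]

Final sorted array: [1, 5, 12, 20]

The merge sort proceeds by recursively splitting the array and merging sorted halves.
After all merges, the sorted array is [1, 5, 12, 20].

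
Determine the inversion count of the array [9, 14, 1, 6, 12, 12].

Finding inversions in [9, 14, 1, 6, 12, 12]:

(0, 2): arr[0]=9 > arr[2]=1
(0, 3): arr[0]=9 > arr[3]=6
(1, 2): arr[1]=14 > arr[2]=1
(1, 3): arr[1]=14 > arr[3]=6
(1, 4): arr[1]=14 > arr[4]=12
(1, 5): arr[1]=14 > arr[5]=12

Total inversions: 6

The array has 6 inversion(s): (0,2), (0,3), (1,2), (1,3), (1,4), (1,5). Each pair (i,j) satisfies i < j and arr[i] > arr[j].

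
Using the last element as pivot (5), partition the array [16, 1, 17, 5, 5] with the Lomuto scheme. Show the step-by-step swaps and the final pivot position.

Lomuto partition with pivot = 5:

Initial array: [16, 1, 17, 5, 5]

arr[0]=16 > 5: no swap
arr[1]=1 <= 5: swap with position 0, array becomes [1, 16, 17, 5, 5]
arr[2]=17 > 5: no swap
arr[3]=5 <= 5: swap with position 1, array becomes [1, 5, 17, 16, 5]

Place pivot at position 2: [1, 5, 5, 16, 17]
Pivot position: 2

After partitioning with pivot 5, the array becomes [1, 5, 5, 16, 17]. The pivot is placed at index 2. All elements to the left of the pivot are <= 5, and all elements to the right are > 5.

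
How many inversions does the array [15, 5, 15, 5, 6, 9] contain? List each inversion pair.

Finding inversions in [15, 5, 15, 5, 6, 9]:

(0, 1): arr[0]=15 > arr[1]=5
(0, 3): arr[0]=15 > arr[3]=5
(0, 4): arr[0]=15 > arr[4]=6
(0, 5): arr[0]=15 > arr[5]=9
(2, 3): arr[2]=15 > arr[3]=5
(2, 4): arr[2]=15 > arr[4]=6
(2, 5): arr[2]=15 > arr[5]=9

Total inversions: 7

The array has 7 inversion(s): (0,1), (0,3), (0,4), (0,5), (2,3), (2,4), (2,5). Each pair (i,j) satisfies i < j and arr[i] > arr[j].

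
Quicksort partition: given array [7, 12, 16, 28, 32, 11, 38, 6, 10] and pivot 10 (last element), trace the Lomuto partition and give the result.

Lomuto partition with pivot = 10:

Initial array: [7, 12, 16, 28, 32, 11, 38, 6, 10]

arr[0]=7 <= 10: swap with position 0, array becomes [7, 12, 16, 28, 32, 11, 38, 6, 10]
arr[1]=12 > 10: no swap
arr[2]=16 > 10: no swap
arr[3]=28 > 10: no swap
arr[4]=32 > 10: no swap
arr[5]=11 > 10: no swap
arr[6]=38 > 10: no swap
arr[7]=6 <= 10: swap with position 1, array becomes [7, 6, 16, 28, 32, 11, 38, 12, 10]

Place pivot at position 2: [7, 6, 10, 28, 32, 11, 38, 12, 16]
Pivot position: 2

After partitioning with pivot 10, the array becomes [7, 6, 10, 28, 32, 11, 38, 12, 16]. The pivot is placed at index 2. All elements to the left of the pivot are <= 10, and all elements to the right are > 10.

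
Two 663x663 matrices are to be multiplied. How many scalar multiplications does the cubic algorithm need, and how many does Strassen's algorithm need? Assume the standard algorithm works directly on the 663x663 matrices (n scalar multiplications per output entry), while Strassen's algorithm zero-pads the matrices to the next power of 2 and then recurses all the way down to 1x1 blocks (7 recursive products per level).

Matrix multiplication for 663x663 matrices:

Strassen's algorithm requires power-of-2 dimensions. Pad 663x663 to 1024x1024 (next power of 2).

Standard algorithm: 663^3 = 291434247 multiplications
Strassen's algorithm: 7^(log2(1024)) = 7^10 = 282475249 multiplications
Savings: 291434247 - 282475249 = 8958998 multiplications

Standard: 291434247 multiplications (663^3). Strassen: 282475249 multiplications (7^10, after padding to 1024x1024). Strassen reduces 8 recursive multiplications to 7 at each level.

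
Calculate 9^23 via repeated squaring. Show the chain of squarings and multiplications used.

Computing 9^23 by squaring (build up from 9^1; each line after the first costs one multiplication):

9^1 = 9
9^2 = (9^1)^2 = 9^2 = 81
9^4 = (9^2)^2 = 81^2 = 6561
9^5 = 9 * 9^4 = 9 * 6561 = 59049
9^10 = (9^5)^2 = 59049^2 = 3486784401
9^11 = 9 * 9^10 = 9 * 3486784401 = 31381059609
9^22 = (9^11)^2 = 31381059609^2 = 984770902183611232881
9^23 = 9 * 9^22 = 9 * 984770902183611232881 = 8862938119652501095929

Result: 8862938119652501095929
Multiplications needed: 7 (7 lines after 9^1)

9^23 = 8862938119652501095929. Using exponentiation by squaring, this requires 7 multiplications. The key idea: if the exponent is even, square the half-power; if odd, multiply by the base once.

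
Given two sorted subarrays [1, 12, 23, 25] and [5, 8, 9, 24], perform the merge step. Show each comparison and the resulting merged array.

Merging process:

Compare 1 vs 5: take 1 from left. Merged: [1]
Compare 12 vs 5: take 5 from right. Merged: [1, 5]
Compare 12 vs 8: take 8 from right. Merged: [1, 5, 8]
Compare 12 vs 9: take 9 from right. Merged: [1, 5, 8, 9]
Compare 12 vs 24: take 12 from left. Merged: [1, 5, 8, 9, 12]
Compare 23 vs 24: take 23 from left. Merged: [1, 5, 8, 9, 12, 23]
Compare 25 vs 24: take 24 from right. Merged: [1, 5, 8, 9, 12, 23, 24]
Append remaining from left: [25]. Merged: [1, 5, 8, 9, 12, 23, 24, 25]

Final merged array: [1, 5, 8, 9, 12, 23, 24, 25]
Total comparisons: 7

The merged array is [1, 5, 8, 9, 12, 23, 24, 25], requiring 7 comparisons. The merge step runs in O(n) time where n is the total number of elements.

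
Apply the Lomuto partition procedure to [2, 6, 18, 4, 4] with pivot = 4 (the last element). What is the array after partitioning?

Lomuto partition with pivot = 4:

Initial array: [2, 6, 18, 4, 4]

arr[0]=2 <= 4: swap with position 0, array becomes [2, 6, 18, 4, 4]
arr[1]=6 > 4: no swap
arr[2]=18 > 4: no swap
arr[3]=4 <= 4: swap with position 1, array becomes [2, 4, 18, 6, 4]

Place pivot at position 2: [2, 4, 4, 6, 18]
Pivot position: 2

After partitioning with pivot 4, the array becomes [2, 4, 4, 6, 18]. The pivot is placed at index 2. All elements to the left of the pivot are <= 4, and all elements to the right are > 4.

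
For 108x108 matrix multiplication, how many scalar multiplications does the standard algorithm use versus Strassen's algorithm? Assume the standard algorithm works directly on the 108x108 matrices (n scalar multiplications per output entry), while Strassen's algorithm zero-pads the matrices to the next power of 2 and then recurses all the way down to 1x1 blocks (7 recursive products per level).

Matrix multiplication for 108x108 matrices:

Strassen's algorithm requires power-of-2 dimensions. Pad 108x108 to 128x128 (next power of 2).

Standard algorithm: 108^3 = 1259712 multiplications
Strassen's algorithm: 7^(log2(128)) = 7^7 = 823543 multiplications
Savings: 1259712 - 823543 = 436169 multiplications

Standard: 1259712 multiplications (108^3). Strassen: 823543 multiplications (7^7, after padding to 128x128). Strassen reduces 8 recursive multiplications to 7 at each level.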